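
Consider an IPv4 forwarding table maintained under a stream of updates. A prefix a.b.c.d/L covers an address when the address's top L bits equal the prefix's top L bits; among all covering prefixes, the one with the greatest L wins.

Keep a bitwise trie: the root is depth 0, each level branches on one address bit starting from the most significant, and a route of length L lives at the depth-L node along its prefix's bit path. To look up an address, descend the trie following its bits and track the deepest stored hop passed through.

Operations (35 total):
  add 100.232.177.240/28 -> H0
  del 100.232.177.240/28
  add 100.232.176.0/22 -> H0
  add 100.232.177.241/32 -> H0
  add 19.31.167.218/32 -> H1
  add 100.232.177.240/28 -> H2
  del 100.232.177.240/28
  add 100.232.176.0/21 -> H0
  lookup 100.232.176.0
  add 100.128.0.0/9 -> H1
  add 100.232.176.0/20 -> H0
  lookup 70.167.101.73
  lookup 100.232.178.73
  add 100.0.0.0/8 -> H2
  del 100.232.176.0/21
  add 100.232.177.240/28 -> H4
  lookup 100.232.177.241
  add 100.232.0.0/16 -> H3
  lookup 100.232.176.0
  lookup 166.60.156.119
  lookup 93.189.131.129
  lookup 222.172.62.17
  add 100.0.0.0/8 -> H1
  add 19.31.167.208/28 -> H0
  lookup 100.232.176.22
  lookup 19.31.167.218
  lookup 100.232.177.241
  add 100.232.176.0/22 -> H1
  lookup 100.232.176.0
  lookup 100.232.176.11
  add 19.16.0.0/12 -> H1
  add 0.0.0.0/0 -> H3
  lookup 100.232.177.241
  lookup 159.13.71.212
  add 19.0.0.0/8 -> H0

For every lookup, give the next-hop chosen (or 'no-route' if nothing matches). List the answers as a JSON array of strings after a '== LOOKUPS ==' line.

Process each operation:
  add 100.232.177.240/28 -> H0 at depth 28
  del 100.232.177.240/28 (clear depth 28)
  add 100.232.176.0/22 -> H0 at depth 22
  add 100.232.177.241/32 -> H0 at depth 32
  add 19.31.167.218/32 -> H1 at depth 32
  add 100.232.177.240/28 -> H2 at depth 28
  del 100.232.177.240/28 (clear depth 28)
  add 100.232.176.0/21 -> H0 at depth 21
  lookup 100.232.176.0: bits 01100100111010001011000 walk d0:-→d1:-→d2:-→d3:-→d4:-→d5:-→d6:-→d7:-→d8:-→d9:-→d10:-→d11:-→d12:-→d13:-→d14:-→d15:-→d16:-→d17:-→d18:-→d19:-→d20:-→d21:H0→d22:H0→d23:- -> H0
  add 100.128.0.0/9 -> H1 at depth 9
  add 100.232.176.0/20 -> H0 at depth 20
  lookup 70.167.101.73: bits 01 walk d0:-→d1:-→d2:- -> no-route
  lookup 100.232.178.73: bits 0110010011101000101100 walk d0:-→d1:-→d2:-→d3:-→d4:-→d5:-→d6:-→d7:-→d8:-→d9:H1→d10:-→d11:-→d12:-→d13:-→d14:-→d15:-→d16:-→d17:-→d18:-→d19:-→d20:H0→d21:H0→d22:H0 -> H0
  add 100.0.0.0/8 -> H2 at depth 8
  del 100.232.176.0/21 (clear depth 21)
  add 100.232.177.240/28 -> H4 at depth 28
  lookup 100.232.177.241: bits 01100100111010001011000111110001 walk d0:-→d1:-→d2:-→d3:-→d4:-→d5:-→d6:-→d7:-→d8:H2→d9:H1→d10:-→d11:-→d12:-→d13:-→d14:-→d15:-→d16:-→d17:-→d18:-→d19:-→d20:H0→d21:-→d22:H0→d23:-→d24:-→d25:-→d26:-→d27:-→d28:H4→d29:-→d30:-→d31:-→d32:H0 -> H0
  add 100.232.0.0/16 -> H3 at depth 16
  lookup 100.232.176.0: bits 01100100111010001011000 walk d0:-→d1:-→d2:-→d3:-→d4:-→d5:-→d6:-→d7:-→d8:H2→d9:H1→d10:-→d11:-→d12:-→d13:-→d14:-→d15:-→d16:H3→d17:-→d18:-→d19:-→d20:H0→d21:-→d22:H0→d23:- -> H0
  lookup 166.60.156.119: bits ε walk d0:- -> no-route
  lookup 93.189.131.129: bits 01 walk d0:-→d1:-→d2:- -> no-route
  lookup 222.172.62.17: bits ε walk d0:- -> no-route
  add 100.0.0.0/8 -> H1 at depth 8
  add 19.31.167.208/28 -> H0 at depth 28
  lookup 100.232.176.22: bits 01100100111010001011000 walk d0:-→d1:-→d2:-→d3:-→d4:-→d5:-→d6:-→d7:-→d8:H1→d9:H1→d10:-→d11:-→d12:-→d13:-→d14:-→d15:-→d16:H3→d17:-→d18:-→d19:-→d20:H0→d21:-→d22:H0→d23:- -> H0
  lookup 19.31.167.218: bits 00010011000111111010011111011010 walk d0:-→d1:-→d2:-→d3:-→d4:-→d5:-→d6:-→d7:-→d8:-→d9:-→d10:-→d11:-→d12:-→d13:-→d14:-→d15:-→d16:-→d17:-→d18:-→d19:-→d20:-→d21:-→d22:-→d23:-→d24:-→d25:-→d26:-→d27:-→d28:H0→d29:-→d30:-→d31:-→d32:H1 -> H1
  lookup 100.232.177.241: bits 01100100111010001011000111110001 walk d0:-→d1:-→d2:-→d3:-→d4:-→d5:-→d6:-→d7:-→d8:H1→d9:H1→d10:-→d11:-→d12:-→d13:-→d14:-→d15:-→d16:H3→d17:-→d18:-→d19:-→d20:H0→d21:-→d22:H0→d23:-→d24:-→d25:-→d26:-→d27:-→d28:H4→d29:-→d30:-→d31:-→d32:H0 -> H0
  add 100.232.176.0/22 -> H1 at depth 22
  lookup 100.232.176.0: bits 01100100111010001011000 walk d0:-→d1:-→d2:-→d3:-→d4:-→d5:-→d6:-→d7:-→d8:H1→d9:H1→d10:-→d11:-→d12:-→d13:-→d14:-→d15:-→d16:H3→d17:-→d18:-→d19:-→d20:H0→d21:-→d22:H1→d23:- -> H1
  lookup 100.232.176.11: bits 01100100111010001011000 walk d0:-→d1:-→d2:-→d3:-→d4:-→d5:-→d6:-→d7:-→d8:H1→d9:H1→d10:-→d11:-→d12:-→d13:-→d14:-→d15:-→d16:H3→d17:-→d18:-→d19:-→d20:H0→d21:-→d22:H1→d23:- -> H1
  add 19.16.0.0/12 -> H1 at depth 12
  add 0.0.0.0/0 -> H3 at depth 0
  lookup 100.232.177.241: bits 01100100111010001011000111110001 walk d0:H3→d1:-→d2:-→d3:-→d4:-→d5:-→d6:-→d7:-→d8:H1→d9:H1→d10:-→d11:-→d12:-→d13:-→d14:-→d15:-→d16:H3→d17:-→d18:-→d19:-→d20:H0→d21:-→d22:H1→d23:-→d24:-→d25:-→d26:-→d27:-→d28:H4→d29:-→d30:-→d31:-→d32:H0 -> H0
  lookup 159.13.71.212: bits ε walk d0:H3 -> H3
  add 19.0.0.0/8 -> H0 at depth 8

== LOOKUPS ==
["H0","no-route","H0","H0","H0","no-route","no-route","no-route","H0","H1","H0","H1","H1","H0","H3"]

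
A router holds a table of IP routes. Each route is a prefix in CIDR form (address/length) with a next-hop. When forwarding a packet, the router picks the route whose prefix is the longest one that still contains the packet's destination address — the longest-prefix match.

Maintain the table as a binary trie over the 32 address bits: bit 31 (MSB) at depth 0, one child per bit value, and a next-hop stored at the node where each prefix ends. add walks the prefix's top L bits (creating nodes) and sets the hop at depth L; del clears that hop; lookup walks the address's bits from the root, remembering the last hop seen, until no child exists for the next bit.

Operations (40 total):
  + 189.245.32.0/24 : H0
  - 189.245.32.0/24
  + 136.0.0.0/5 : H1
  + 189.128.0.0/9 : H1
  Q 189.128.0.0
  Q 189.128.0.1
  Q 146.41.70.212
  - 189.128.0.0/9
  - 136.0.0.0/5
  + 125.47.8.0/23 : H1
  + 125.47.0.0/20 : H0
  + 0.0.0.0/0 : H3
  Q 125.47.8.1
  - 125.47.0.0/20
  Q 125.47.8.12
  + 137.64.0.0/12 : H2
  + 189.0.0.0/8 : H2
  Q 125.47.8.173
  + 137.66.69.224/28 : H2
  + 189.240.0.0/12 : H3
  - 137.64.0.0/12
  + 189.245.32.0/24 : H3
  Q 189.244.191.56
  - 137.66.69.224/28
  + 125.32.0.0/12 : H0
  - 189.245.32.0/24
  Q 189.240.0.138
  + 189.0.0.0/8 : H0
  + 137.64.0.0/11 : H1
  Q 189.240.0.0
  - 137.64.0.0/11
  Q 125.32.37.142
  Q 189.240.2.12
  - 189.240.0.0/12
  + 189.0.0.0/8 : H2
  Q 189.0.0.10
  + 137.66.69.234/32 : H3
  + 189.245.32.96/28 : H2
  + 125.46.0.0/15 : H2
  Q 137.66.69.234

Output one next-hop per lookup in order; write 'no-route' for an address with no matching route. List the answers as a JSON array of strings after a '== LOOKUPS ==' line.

Apply in order:
  add 189.245.32.0/24 -> H0 at depth 24
  del 189.245.32.0/24 (clear depth 24)
  add 136.0.0.0/5 -> H1 at depth 5
  add 189.128.0.0/9 -> H1 at depth 9
  ? 189.128.0.0  path d0:-→d1:-→d2:-→d3:-→d4:-→d5:-→d6:-→d7:-→d8:-→d9:H1  best=H1
  ? 189.128.0.1  path d0:-→d1:-→d2:-→d3:-→d4:-→d5:-→d6:-→d7:-→d8:-→d9:H1  best=H1
  ? 146.41.70.212  path d0:-→d1:-→d2:-→d3:-  best=no-route
  del 189.128.0.0/9 (clear depth 9)
  del 136.0.0.0/5 (clear depth 5)
  add 125.47.8.0/23 -> H1 at depth 23
  add 125.47.0.0/20 -> H0 at depth 20
  add 0.0.0.0/0 -> H3 at depth 0
  ? 125.47.8.1  path d0:H3→d1:-→d2:-→d3:-→d4:-→d5:-→d6:-→d7:-→d8:-→d9:-→d10:-→d11:-→d12:-→d13:-→d14:-→d15:-→d16:-→d17:-→d18:-→d19:-→d20:H0→d21:-→d22:-→d23:H1  best=H1
  del 125.47.0.0/20 (clear depth 20)
  ? 125.47.8.12  path d0:H3→d1:-→d2:-→d3:-→d4:-→d5:-→d6:-→d7:-→d8:-→d9:-→d10:-→d11:-→d12:-→d13:-→d14:-→d15:-→d16:-→d17:-→d18:-→d19:-→d20:-→d21:-→d22:-→d23:H1  best=H1
  add 137.64.0.0/12 -> H2 at depth 12
  add 189.0.0.0/8 -> H2 at depth 8
  ? 125.47.8.173  path d0:H3→d1:-→d2:-→d3:-→d4:-→d5:-→d6:-→d7:-→d8:-→d9:-→d10:-→d11:-→d12:-→d13:-→d14:-→d15:-→d16:-→d17:-→d18:-→d19:-→d20:-→d21:-→d22:-→d23:H1  best=H1
  add 137.66.69.224/28 -> H2 at depth 28
  add 189.240.0.0/12 -> H3 at depth 12
  del 137.64.0.0/12 (clear depth 12)
  add 189.245.32.0/24 -> H3 at depth 24
  ? 189.244.191.56  path d0:H3→d1:-→d2:-→d3:-→d4:-→d5:-→d6:-→d7:-→d8:H2→d9:-→d10:-→d11:-→d12:H3→d13:-→d14:-→d15:-  best=H3
  del 137.66.69.224/28 (clear depth 28)
  add 125.32.0.0/12 -> H0 at depth 12
  del 189.245.32.0/24 (clear depth 24)
  ? 189.240.0.138  path d0:H3→d1:-→d2:-→d3:-→d4:-→d5:-→d6:-→d7:-→d8:H2→d9:-→d10:-→d11:-→d12:H3→d13:-  best=H3
  add 189.0.0.0/8 -> H0 at depth 8
  add 137.64.0.0/11 -> H1 at depth 11
  ? 189.240.0.0  path d0:H3→d1:-→d2:-→d3:-→d4:-→d5:-→d6:-→d7:-→d8:H0→d9:-→d10:-→d11:-→d12:H3→d13:-  best=H3
  del 137.64.0.0/11 (clear depth 11)
  ? 125.32.37.142  path d0:H3→d1:-→d2:-→d3:-→d4:-→d5:-→d6:-→d7:-→d8:-→d9:-→d10:-→d11:-→d12:H0  best=H0
  ? 189.240.2.12  path d0:H3→d1:-→d2:-→d3:-→d4:-→d5:-→d6:-→d7:-→d8:H0→d9:-→d10:-→d11:-→d12:H3→d13:-  best=H3
  del 189.240.0.0/12 (clear depth 12)
  add 189.0.0.0/8 -> H2 at depth 8
  ? 189.0.0.10  path d0:H3→d1:-→d2:-→d3:-→d4:-→d5:-→d6:-→d7:-→d8:H2  best=H2
  add 137.66.69.234/32 -> H3 at depth 32
  add 189.245.32.96/28 -> H2 at depth 28
  add 125.46.0.0/15 -> H2 at depth 15
  ? 137.66.69.234  path d0:H3→d1:-→d2:-→d3:-→d4:-→d5:-→d6:-→d7:-→d8:-→d9:-→d10:-→d11:-→d12:-→d13:-→d14:-→d15:-→d16:-→d17:-→d18:-→d19:-→d20:-→d21:-→d22:-→d23:-→d24:-→d25:-→d26:-→d27:-→d28:-→d29:-→d30:-→d31:-→d32:H3  best=H3

== LOOKUPS ==
["H1","H1","no-route","H1","H1","H1","H3","H3","H3","H0","H3","H2","H3"]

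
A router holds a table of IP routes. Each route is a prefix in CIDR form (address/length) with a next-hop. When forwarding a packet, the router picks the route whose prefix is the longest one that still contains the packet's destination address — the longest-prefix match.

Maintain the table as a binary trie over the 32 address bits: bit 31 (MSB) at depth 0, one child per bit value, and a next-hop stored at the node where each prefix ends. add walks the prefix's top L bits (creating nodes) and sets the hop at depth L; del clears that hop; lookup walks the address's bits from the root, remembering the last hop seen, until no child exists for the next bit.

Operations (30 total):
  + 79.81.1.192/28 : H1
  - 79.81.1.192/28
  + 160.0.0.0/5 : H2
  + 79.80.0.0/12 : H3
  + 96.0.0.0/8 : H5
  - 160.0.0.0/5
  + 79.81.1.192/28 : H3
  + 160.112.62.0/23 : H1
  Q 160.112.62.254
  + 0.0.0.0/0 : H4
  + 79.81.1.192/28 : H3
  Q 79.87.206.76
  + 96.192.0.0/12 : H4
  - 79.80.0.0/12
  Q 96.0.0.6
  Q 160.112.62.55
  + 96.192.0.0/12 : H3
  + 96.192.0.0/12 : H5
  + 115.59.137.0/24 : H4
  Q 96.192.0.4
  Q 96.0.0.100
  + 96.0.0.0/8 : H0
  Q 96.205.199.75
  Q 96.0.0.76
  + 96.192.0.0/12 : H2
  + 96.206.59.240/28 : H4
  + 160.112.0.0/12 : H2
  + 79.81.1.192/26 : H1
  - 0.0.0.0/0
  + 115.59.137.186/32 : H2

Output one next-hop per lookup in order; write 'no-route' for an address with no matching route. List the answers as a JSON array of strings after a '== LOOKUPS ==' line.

Process each operation:
  add 79.81.1.192/28 -> H1 at depth 28
  del 79.81.1.192/28 (clear depth 28)
  add 160.0.0.0/5 -> H2 at depth 5
  add 79.80.0.0/12 -> H3 at depth 12
  add 96.0.0.0/8 -> H5 at depth 8
  del 160.0.0.0/5 (clear depth 5)
  add 79.81.1.192/28 -> H3 at depth 28
  add 160.112.62.0/23 -> H1 at depth 23
  Q 160.112.62.254: descend 10100000011100000011111 ; hops seen [H1] ; pick H1
  add 0.0.0.0/0 -> H4 at depth 0
  add 79.81.1.192/28 -> H3 at depth 28
  Q 79.87.206.76: descend 0100111101010 ; hops seen [H4,H3] ; pick H3
  add 96.192.0.0/12 -> H4 at depth 12
  del 79.80.0.0/12 (clear depth 12)
  Q 96.0.0.6: descend 01100000 ; hops seen [H4,H5] ; pick H5
  Q 160.112.62.55: descend 10100000011100000011111 ; hops seen [H4,H1] ; pick H1
  add 96.192.0.0/12 -> H3 at depth 12
  add 96.192.0.0/12 -> H5 at depth 12
  add 115.59.137.0/24 -> H4 at depth 24
  Q 96.192.0.4: descend 011000001100 ; hops seen [H4,H5,H5] ; pick H5
  Q 96.0.0.100: descend 01100000 ; hops seen [H4,H5] ; pick H5
  add 96.0.0.0/8 -> H0 at depth 8
  Q 96.205.199.75: descend 011000001100 ; hops seen [H4,H0,H5] ; pick H5
  Q 96.0.0.76: descend 01100000 ; hops seen [H4,H0] ; pick H0
  add 96.192.0.0/12 -> H2 at depth 12
  add 96.206.59.240/28 -> H4 at depth 28
  add 160.112.0.0/12 -> H2 at depth 12
  add 79.81.1.192/26 -> H1 at depth 26
  del 0.0.0.0/0 (clear depth 0)
  add 115.59.137.186/32 -> H2 at depth 32

== LOOKUPS ==
["H1","H3","H5","H1","H5","H5","H5","H0"]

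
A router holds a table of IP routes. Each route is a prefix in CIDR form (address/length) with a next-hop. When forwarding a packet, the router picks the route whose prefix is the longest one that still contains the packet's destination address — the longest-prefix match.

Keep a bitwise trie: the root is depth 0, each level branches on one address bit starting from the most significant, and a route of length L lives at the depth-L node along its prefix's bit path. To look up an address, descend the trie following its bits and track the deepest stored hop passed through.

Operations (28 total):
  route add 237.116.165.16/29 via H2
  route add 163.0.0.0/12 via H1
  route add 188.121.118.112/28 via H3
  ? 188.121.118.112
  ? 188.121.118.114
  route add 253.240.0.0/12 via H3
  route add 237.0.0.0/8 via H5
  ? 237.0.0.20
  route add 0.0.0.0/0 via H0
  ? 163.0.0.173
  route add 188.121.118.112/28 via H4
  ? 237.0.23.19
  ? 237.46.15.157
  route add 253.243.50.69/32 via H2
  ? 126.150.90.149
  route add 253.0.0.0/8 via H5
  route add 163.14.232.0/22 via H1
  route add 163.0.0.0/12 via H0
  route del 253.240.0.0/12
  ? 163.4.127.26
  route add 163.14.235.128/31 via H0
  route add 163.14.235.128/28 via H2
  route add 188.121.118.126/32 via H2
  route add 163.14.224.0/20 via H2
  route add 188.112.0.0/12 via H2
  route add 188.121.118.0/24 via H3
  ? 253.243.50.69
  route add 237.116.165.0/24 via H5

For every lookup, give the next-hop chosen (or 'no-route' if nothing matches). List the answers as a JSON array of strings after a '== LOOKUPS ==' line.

Process each operation:
  add 237.116.165.16/29 -> H2 at depth 29
  add 163.0.0.0/12 -> H1 at depth 12
  add 188.121.118.112/28 -> H3 at depth 28
  Q 188.121.118.112: descend 1011110001111001011101100111 ; hops seen [H3] ; pick H3
  Q 188.121.118.114: descend 1011110001111001011101100111 ; hops seen [H3] ; pick H3
  add 253.240.0.0/12 -> H3 at depth 12
  add 237.0.0.0/8 -> H5 at depth 8
  Q 237.0.0.20: descend 111011010 ; hops seen [H5] ; pick H5
  add 0.0.0.0/0 -> H0 at depth 0
  Q 163.0.0.173: descend 101000110000 ; hops seen [H0,H1] ; pick H1
  add 188.121.118.112/28 -> H4 at depth 28
  Q 237.0.23.19: descend 111011010 ; hops seen [H0,H5] ; pick H5
  Q 237.46.15.157: descend 111011010 ; hops seen [H0,H5] ; pick H5
  add 253.243.50.69/32 -> H2 at depth 32
  Q 126.150.90.149: descend ε ; hops seen [H0] ; pick H0
  add 253.0.0.0/8 -> H5 at depth 8
  add 163.14.232.0/22 -> H1 at depth 22
  add 163.0.0.0/12 -> H0 at depth 12
  - 253.240.0.0/12 clear@12
  Q 163.4.127.26: descend 101000110000 ; hops seen [H0,H0] ; pick H0
  add 163.14.235.128/31 -> H0 at depth 31
  add 163.14.235.128/28 -> H2 at depth 28
  add 188.121.118.126/32 -> H2 at depth 32
  add 163.14.224.0/20 -> H2 at depth 20
  add 188.112.0.0/12 -> H2 at depth 12
  add 188.121.118.0/24 -> H3 at depth 24
  Q 253.243.50.69: descend 11111101111100110011001001000101 ; hops seen [H0,H5,H2] ; pick H2
  add 237.116.165.0/24 -> H5 at depth 24

== LOOKUPS ==
["H3","H3","H5","H1","H5","H5","H0","H0","H2"]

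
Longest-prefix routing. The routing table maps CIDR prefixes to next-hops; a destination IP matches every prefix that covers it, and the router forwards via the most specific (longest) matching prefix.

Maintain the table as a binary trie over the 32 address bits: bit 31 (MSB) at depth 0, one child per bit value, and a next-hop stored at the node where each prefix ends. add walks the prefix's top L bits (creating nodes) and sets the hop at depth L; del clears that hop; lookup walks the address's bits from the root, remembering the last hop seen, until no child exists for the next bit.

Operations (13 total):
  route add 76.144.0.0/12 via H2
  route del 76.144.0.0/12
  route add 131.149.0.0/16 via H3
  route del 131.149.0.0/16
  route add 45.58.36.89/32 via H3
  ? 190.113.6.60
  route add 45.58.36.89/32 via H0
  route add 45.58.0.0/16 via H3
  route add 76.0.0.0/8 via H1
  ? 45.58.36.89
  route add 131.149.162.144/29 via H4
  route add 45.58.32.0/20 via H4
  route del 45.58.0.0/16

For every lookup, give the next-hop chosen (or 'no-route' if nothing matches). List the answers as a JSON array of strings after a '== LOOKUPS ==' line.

Trace:
  + 76.144.0.0/12 (H2) depth=12
  - 76.144.0.0/12 clear@12
  + 131.149.0.0/16 (H3) depth=16
  - 131.149.0.0/16 clear@16
  + 45.58.36.89/32 (H3) depth=32
  lookup 190.113.6.60: bits 10 walk d0:-→d1:-→d2:- -> no-route
  + 45.58.36.89/32 (H0) depth=32
  + 45.58.0.0/16 (H3) depth=16
  + 76.0.0.0/8 (H1) depth=8
  lookup 45.58.36.89: bits 00101101001110100010010001011001 walk d0:-→d1:-→d2:-→d3:-→d4:-→d5:-→d6:-→d7:-→d8:-→d9:-→d10:-→d11:-→d12:-→d13:-→d14:-→d15:-→d16:H3→d17:-→d18:-→d19:-→d20:-→d21:-→d22:-→d23:-→d24:-→d25:-→d26:-→d27:-→d28:-→d29:-→d30:-→d31:-→d32:H0 -> H0
  + 131.149.162.144/29 (H4) depth=29
  + 45.58.32.0/20 (H4) depth=20
  - 45.58.0.0/16 clear@16

== LOOKUPS ==
["no-route","H0"]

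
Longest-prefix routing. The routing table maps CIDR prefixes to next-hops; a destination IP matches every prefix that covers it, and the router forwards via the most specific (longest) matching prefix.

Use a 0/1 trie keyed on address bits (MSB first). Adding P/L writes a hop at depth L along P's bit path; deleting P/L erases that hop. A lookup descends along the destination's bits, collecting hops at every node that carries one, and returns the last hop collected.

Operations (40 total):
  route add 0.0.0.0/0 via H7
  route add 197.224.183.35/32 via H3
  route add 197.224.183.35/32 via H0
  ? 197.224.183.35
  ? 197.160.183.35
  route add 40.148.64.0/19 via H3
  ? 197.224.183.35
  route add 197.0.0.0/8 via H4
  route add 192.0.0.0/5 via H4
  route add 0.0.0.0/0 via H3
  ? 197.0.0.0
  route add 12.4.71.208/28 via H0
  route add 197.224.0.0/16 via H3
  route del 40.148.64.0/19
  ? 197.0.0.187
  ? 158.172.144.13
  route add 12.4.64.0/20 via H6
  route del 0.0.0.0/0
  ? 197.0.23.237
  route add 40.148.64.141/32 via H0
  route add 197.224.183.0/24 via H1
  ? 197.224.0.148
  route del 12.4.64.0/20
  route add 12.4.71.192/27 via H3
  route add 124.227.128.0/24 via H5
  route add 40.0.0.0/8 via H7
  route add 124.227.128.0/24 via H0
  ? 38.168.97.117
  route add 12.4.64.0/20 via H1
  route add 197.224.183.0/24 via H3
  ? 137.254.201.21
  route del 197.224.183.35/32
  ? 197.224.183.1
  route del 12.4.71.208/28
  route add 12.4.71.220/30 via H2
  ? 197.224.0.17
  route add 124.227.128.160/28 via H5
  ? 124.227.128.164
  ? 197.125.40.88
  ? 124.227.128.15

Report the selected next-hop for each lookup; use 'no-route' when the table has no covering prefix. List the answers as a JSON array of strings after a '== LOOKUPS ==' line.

Process each operation:
  + 0.0.0.0/0 (H7) depth=0
  + 197.224.183.35/32 (H3) depth=32
  + 197.224.183.35/32 (H0) depth=32
  Q 197.224.183.35: descend 11000101111000001011011100100011 ; hops seen [H7,H0] ; pick H0
  Q 197.160.183.35: descend 110001011 ; hops seen [H7] ; pick H7
  + 40.148.64.0/19 (H3) depth=19
  Q 197.224.183.35: descend 11000101111000001011011100100011 ; hops seen [H7,H0] ; pick H0
  + 197.0.0.0/8 (H4) depth=8
  + 192.0.0.0/5 (H4) depth=5
  + 0.0.0.0/0 (H3) depth=0
  Q 197.0.0.0: descend 11000101 ; hops seen [H3,H4,H4] ; pick H4
  + 12.4.71.208/28 (H0) depth=28
  + 197.224.0.0/16 (H3) depth=16
  del 40.148.64.0/19 (clear depth 19)
  Q 197.0.0.187: descend 11000101 ; hops seen [H3,H4,H4] ; pick H4
  Q 158.172.144.13: descend 1 ; hops seen [H3] ; pick H3
  + 12.4.64.0/20 (H6) depth=20
  del 0.0.0.0/0 (clear depth 0)
  Q 197.0.23.237: descend 11000101 ; hops seen [H4,H4] ; pick H4
  + 40.148.64.141/32 (H0) depth=32
  + 197.224.183.0/24 (H1) depth=24
  Q 197.224.0.148: descend 1100010111100000 ; hops seen [H4,H4,H3] ; pick H3
  del 12.4.64.0/20 (clear depth 20)
  + 12.4.71.192/27 (H3) depth=27
  + 124.227.128.0/24 (H5) depth=24
  + 40.0.0.0/8 (H7) depth=8
  + 124.227.128.0/24 (H0) depth=24
  Q 38.168.97.117: descend 0010 ; hops seen [∅] ; pick no-route
  + 12.4.64.0/20 (H1) depth=20
  + 197.224.183.0/24 (H3) depth=24
  Q 137.254.201.21: descend 1 ; hops seen [∅] ; pick no-route
  del 197.224.183.35/32 (clear depth 32)
  Q 197.224.183.1: descend 11000101111000001011011100 ; hops seen [H4,H4,H3,H3] ; pick H3
  del 12.4.71.208/28 (clear depth 28)
  + 12.4.71.220/30 (H2) depth=30
  Q 197.224.0.17: descend 1100010111100000 ; hops seen [H4,H4,H3] ; pick H3
  + 124.227.128.160/28 (H5) depth=28
  Q 124.227.128.164: descend 0111110011100011100000001010 ; hops seen [H0,H5] ; pick H5
  Q 197.125.40.88: descend 11000101 ; hops seen [H4,H4] ; pick H4
  Q 124.227.128.15: descend 011111001110001110000000 ; hops seen [H0] ; pick H0

== LOOKUPS ==
["H0","H7","H0","H4","H4","H3","H4","H3","no-route","no-route","H3","H3","H5","H4","H0"]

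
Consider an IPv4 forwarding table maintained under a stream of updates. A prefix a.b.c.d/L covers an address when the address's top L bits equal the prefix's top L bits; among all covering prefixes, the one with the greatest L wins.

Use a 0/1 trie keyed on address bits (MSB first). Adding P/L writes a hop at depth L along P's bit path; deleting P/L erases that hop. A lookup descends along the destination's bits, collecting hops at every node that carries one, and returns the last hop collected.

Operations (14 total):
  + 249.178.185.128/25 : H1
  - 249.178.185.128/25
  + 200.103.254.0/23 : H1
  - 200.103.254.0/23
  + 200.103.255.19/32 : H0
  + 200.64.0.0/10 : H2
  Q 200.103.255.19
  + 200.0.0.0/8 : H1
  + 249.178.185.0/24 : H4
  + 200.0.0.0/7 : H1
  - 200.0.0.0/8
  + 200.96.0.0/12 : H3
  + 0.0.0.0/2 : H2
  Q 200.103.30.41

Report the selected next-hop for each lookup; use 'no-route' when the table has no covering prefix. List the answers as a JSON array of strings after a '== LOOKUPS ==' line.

Apply in order:
  add 249.178.185.128/25 -> H1 at depth 25
  del 249.178.185.128/25 (clear depth 25)
  add 200.103.254.0/23 -> H1 at depth 23
  del 200.103.254.0/23 (clear depth 23)
  add 200.103.255.19/32 -> H0 at depth 32
  add 200.64.0.0/10 -> H2 at depth 10
  Q 200.103.255.19: descend 11001000011001111111111100010011 ; hops seen [H2,H0] ; pick H0
  add 200.0.0.0/8 -> H1 at depth 8
  add 249.178.185.0/24 -> H4 at depth 24
  add 200.0.0.0/7 -> H1 at depth 7
  del 200.0.0.0/8 (clear depth 8)
  add 200.96.0.0/12 -> H3 at depth 12
  add 0.0.0.0/2 -> H2 at depth 2
  Q 200.103.30.41: descend 1100100001100111 ; hops seen [H1,H2,H3] ; pick H3

== LOOKUPS ==
["H0","H3"]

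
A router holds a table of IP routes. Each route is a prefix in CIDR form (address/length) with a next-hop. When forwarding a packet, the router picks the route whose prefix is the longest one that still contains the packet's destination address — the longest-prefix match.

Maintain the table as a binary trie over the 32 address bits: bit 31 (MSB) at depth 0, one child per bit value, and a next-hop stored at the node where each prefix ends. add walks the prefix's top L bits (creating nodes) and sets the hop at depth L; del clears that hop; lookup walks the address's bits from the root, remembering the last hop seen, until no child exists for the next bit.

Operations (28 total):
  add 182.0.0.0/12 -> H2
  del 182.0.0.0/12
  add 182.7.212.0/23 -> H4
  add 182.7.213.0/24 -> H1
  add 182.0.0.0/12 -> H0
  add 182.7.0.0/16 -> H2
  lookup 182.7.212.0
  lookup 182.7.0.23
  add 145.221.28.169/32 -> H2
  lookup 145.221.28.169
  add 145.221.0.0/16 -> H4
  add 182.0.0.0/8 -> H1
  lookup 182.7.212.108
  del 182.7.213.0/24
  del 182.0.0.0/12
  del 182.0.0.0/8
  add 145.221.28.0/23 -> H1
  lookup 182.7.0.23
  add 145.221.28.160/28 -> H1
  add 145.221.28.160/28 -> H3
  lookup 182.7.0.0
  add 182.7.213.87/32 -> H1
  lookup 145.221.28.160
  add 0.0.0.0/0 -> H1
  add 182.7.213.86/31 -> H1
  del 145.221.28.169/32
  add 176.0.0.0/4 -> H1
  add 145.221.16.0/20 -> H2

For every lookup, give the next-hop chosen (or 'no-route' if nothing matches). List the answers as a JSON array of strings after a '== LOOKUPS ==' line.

Process each operation:
  add 182.0.0.0/12 -> H2 at depth 12
  del 182.0.0.0/12 (clear depth 12)
  add 182.7.212.0/23 -> H4 at depth 23
  add 182.7.213.0/24 -> H1 at depth 24
  add 182.0.0.0/12 -> H0 at depth 12
  add 182.7.0.0/16 -> H2 at depth 16
  ? 182.7.212.0  path d0:-→d1:-→d2:-→d3:-→d4:-→d5:-→d6:-→d7:-→d8:-→d9:-→d10:-→d11:-→d12:H0→d13:-→d14:-→d15:-→d16:H2→d17:-→d18:-→d19:-→d20:-→d21:-→d22:-→d23:H4  best=H4
  ? 182.7.0.23  path d0:-→d1:-→d2:-→d3:-→d4:-→d5:-→d6:-→d7:-→d8:-→d9:-→d10:-→d11:-→d12:H0→d13:-→d14:-→d15:-→d16:H2  best=H2
  add 145.221.28.169/32 -> H2 at depth 32
  ? 145.221.28.169  path d0:-→d1:-→d2:-→d3:-→d4:-→d5:-→d6:-→d7:-→d8:-→d9:-→d10:-→d11:-→d12:-→d13:-→d14:-→d15:-→d16:-→d17:-→d18:-→d19:-→d20:-→d21:-→d22:-→d23:-→d24:-→d25:-→d26:-→d27:-→d28:-→d29:-→d30:-→d31:-→d32:H2  best=H2
  add 145.221.0.0/16 -> H4 at depth 16
  add 182.0.0.0/8 -> H1 at depth 8
  ? 182.7.212.108  path d0:-→d1:-→d2:-→d3:-→d4:-→d5:-→d6:-→d7:-→d8:H1→d9:-→d10:-→d11:-→d12:H0→d13:-→d14:-→d15:-→d16:H2→d17:-→d18:-→d19:-→d20:-→d21:-→d22:-→d23:H4  best=H4
  del 182.7.213.0/24 (clear depth 24)
  del 182.0.0.0/12 (clear depth 12)
  del 182.0.0.0/8 (clear depth 8)
  add 145.221.28.0/23 -> H1 at depth 23
  ? 182.7.0.23  path d0:-→d1:-→d2:-→d3:-→d4:-→d5:-→d6:-→d7:-→d8:-→d9:-→d10:-→d11:-→d12:-→d13:-→d14:-→d15:-→d16:H2  best=H2
  add 145.221.28.160/28 -> H1 at depth 28
  add 145.221.28.160/28 -> H3 at depth 28
  ? 182.7.0.0  path d0:-→d1:-→d2:-→d3:-→d4:-→d5:-→d6:-→d7:-→d8:-→d9:-→d10:-→d11:-→d12:-→d13:-→d14:-→d15:-→d16:H2  best=H2
  add 182.7.213.87/32 -> H1 at depth 32
  ? 145.221.28.160  path d0:-→d1:-→d2:-→d3:-→d4:-→d5:-→d6:-→d7:-→d8:-→d9:-→d10:-→d11:-→d12:-→d13:-→d14:-→d15:-→d16:H4→d17:-→d18:-→d19:-→d20:-→d21:-→d22:-→d23:H1→d24:-→d25:-→d26:-→d27:-→d28:H3  best=H3
  add 0.0.0.0/0 -> H1 at depth 0
  add 182.7.213.86/31 -> H1 at depth 31
  del 145.221.28.169/32 (clear depth 32)
  add 176.0.0.0/4 -> H1 at depth 4
  add 145.221.16.0/20 -> H2 at depth 20

== LOOKUPS ==
["H4","H2","H2","H4","H2","H2","H3"]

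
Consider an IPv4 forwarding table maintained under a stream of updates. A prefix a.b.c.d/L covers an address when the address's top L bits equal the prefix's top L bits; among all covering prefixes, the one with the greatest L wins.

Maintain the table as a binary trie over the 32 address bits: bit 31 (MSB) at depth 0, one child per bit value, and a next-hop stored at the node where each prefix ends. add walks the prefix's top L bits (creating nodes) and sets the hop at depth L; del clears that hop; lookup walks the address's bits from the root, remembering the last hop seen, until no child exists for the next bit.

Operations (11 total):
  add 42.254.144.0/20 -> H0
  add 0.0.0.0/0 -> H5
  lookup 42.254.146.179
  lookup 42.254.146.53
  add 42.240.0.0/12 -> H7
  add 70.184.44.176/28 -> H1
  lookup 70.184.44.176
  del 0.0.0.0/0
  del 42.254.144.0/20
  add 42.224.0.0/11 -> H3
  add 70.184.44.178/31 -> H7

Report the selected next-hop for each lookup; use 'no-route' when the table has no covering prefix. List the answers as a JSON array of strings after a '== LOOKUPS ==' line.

Trace:
  add 42.254.144.0/20 -> H0 at depth 20
  add 0.0.0.0/0 -> H5 at depth 0
  lookup 42.254.146.179: bits 00101010111111101001 walk d0:H5→d1:-→d2:-→d3:-→d4:-→d5:-→d6:-→d7:-→d8:-→d9:-→d10:-→d11:-→d12:-→d13:-→d14:-→d15:-→d16:-→d17:-→d18:-→d19:-→d20:H0 -> H0
  lookup 42.254.146.53: bits 00101010111111101001 walk d0:H5→d1:-→d2:-→d3:-→d4:-→d5:-→d6:-→d7:-→d8:-→d9:-→d10:-→d11:-→d12:-→d13:-→d14:-→d15:-→d16:-→d17:-→d18:-→d19:-→d20:H0 -> H0
  add 42.240.0.0/12 -> H7 at depth 12
  add 70.184.44.176/28 -> H1 at depth 28
  lookup 70.184.44.176: bits 0100011010111000001011001011 walk d0:H5→d1:-→d2:-→d3:-→d4:-→d5:-→d6:-→d7:-→d8:-→d9:-→d10:-→d11:-→d12:-→d13:-→d14:-→d15:-→d16:-→d17:-→d18:-→d19:-→d20:-→d21:-→d22:-→d23:-→d24:-→d25:-→d26:-→d27:-→d28:H1 -> H1
  - 0.0.0.0/0 clear@0
  - 42.254.144.0/20 clear@20
  add 42.224.0.0/11 -> H3 at depth 11
  add 70.184.44.178/31 -> H7 at depth 31

== LOOKUPS ==
["H0","H0","H1"]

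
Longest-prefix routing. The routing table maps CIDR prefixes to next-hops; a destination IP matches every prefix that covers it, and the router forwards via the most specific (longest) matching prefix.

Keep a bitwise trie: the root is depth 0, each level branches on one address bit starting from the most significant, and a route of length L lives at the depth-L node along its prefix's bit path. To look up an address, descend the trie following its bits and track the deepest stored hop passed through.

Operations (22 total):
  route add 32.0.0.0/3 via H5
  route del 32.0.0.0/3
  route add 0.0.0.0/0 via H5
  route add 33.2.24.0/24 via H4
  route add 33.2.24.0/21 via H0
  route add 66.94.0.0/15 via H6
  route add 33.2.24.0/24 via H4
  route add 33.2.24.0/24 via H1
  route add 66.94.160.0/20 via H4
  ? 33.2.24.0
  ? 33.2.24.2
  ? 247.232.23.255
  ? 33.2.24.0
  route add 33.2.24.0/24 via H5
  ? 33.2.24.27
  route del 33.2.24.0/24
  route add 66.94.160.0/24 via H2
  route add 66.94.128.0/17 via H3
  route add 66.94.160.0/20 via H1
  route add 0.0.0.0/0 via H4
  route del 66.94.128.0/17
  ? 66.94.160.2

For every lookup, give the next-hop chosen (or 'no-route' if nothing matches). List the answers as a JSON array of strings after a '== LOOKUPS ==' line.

Process each operation:
  + 32.0.0.0/3 (H5) depth=3
  - 32.0.0.0/3 clear@3
  + 0.0.0.0/0 (H5) depth=0
  + 33.2.24.0/24 (H4) depth=24
  + 33.2.24.0/21 (H0) depth=21
  + 66.94.0.0/15 (H6) depth=15
  + 33.2.24.0/24 (H4) depth=24
  + 33.2.24.0/24 (H1) depth=24
  + 66.94.160.0/20 (H4) depth=20
  Q 33.2.24.0: descend 001000010000001000011000 ; hops seen [H5,H0,H1] ; pick H1
  Q 33.2.24.2: descend 001000010000001000011000 ; hops seen [H5,H0,H1] ; pick H1
  Q 247.232.23.255: descend ε ; hops seen [H5] ; pick H5
  Q 33.2.24.0: descend 001000010000001000011000 ; hops seen [H5,H0,H1] ; pick H1
  + 33.2.24.0/24 (H5) depth=24
  Q 33.2.24.27: descend 001000010000001000011000 ; hops seen [H5,H0,H5] ; pick H5
  - 33.2.24.0/24 clear@24
  + 66.94.160.0/24 (H2) depth=24
  + 66.94.128.0/17 (H3) depth=17
  + 66.94.160.0/20 (H1) depth=20
  + 0.0.0.0/0 (H4) depth=0
  - 66.94.128.0/17 clear@17
  Q 66.94.160.2: descend 010000100101111010100000 ; hops seen [H4,H6,H1,H2] ; pick H2

== LOOKUPS ==
["H1","H1","H5","H1","H5","H2"]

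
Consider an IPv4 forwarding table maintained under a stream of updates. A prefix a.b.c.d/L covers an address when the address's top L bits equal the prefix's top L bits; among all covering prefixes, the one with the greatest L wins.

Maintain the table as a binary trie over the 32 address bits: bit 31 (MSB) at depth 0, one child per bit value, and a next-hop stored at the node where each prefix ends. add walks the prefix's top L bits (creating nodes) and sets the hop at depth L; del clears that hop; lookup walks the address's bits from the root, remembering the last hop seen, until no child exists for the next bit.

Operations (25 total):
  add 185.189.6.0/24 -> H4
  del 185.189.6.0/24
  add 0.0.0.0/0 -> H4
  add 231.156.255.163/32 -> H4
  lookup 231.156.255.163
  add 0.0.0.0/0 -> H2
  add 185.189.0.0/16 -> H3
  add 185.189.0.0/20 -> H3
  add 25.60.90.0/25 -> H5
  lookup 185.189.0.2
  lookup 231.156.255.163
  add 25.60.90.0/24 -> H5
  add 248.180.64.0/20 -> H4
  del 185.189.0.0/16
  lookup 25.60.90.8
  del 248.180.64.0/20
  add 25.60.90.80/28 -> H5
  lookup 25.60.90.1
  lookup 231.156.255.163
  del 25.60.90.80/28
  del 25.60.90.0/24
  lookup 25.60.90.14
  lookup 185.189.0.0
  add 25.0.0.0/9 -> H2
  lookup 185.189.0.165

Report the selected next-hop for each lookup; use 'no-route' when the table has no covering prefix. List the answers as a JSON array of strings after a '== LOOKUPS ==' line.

Trace:
  + 185.189.6.0/24 (H4) depth=24
  - 185.189.6.0/24 clear@24
  + 0.0.0.0/0 (H4) depth=0
  + 231.156.255.163/32 (H4) depth=32
  ? 231.156.255.163  path d0:H4→d1:-→d2:-→d3:-→d4:-→d5:-→d6:-→d7:-→d8:-→d9:-→d10:-→d11:-→d12:-→d13:-→d14:-→d15:-→d16:-→d17:-→d18:-→d19:-→d20:-→d21:-→d22:-→d23:-→d24:-→d25:-→d26:-→d27:-→d28:-→d29:-→d30:-→d31:-→d32:H4  best=H4
  + 0.0.0.0/0 (H2) depth=0
  + 185.189.0.0/16 (H3) depth=16
  + 185.189.0.0/20 (H3) depth=20
  + 25.60.90.0/25 (H5) depth=25
  ? 185.189.0.2  path d0:H2→d1:-→d2:-→d3:-→d4:-→d5:-→d6:-→d7:-→d8:-→d9:-→d10:-→d11:-→d12:-→d13:-→d14:-→d15:-→d16:H3→d17:-→d18:-→d19:-→d20:H3→d21:-  best=H3
  ? 231.156.255.163  path d0:H2→d1:-→d2:-→d3:-→d4:-→d5:-→d6:-→d7:-→d8:-→d9:-→d10:-→d11:-→d12:-→d13:-→d14:-→d15:-→d16:-→d17:-→d18:-→d19:-→d20:-→d21:-→d22:-→d23:-→d24:-→d25:-→d26:-→d27:-→d28:-→d29:-→d30:-→d31:-→d32:H4  best=H4
  + 25.60.90.0/24 (H5) depth=24
  + 248.180.64.0/20 (H4) depth=20
  - 185.189.0.0/16 clear@16
  ? 25.60.90.8  path d0:H2→d1:-→d2:-→d3:-→d4:-→d5:-→d6:-→d7:-→d8:-→d9:-→d10:-→d11:-→d12:-→d13:-→d14:-→d15:-→d16:-→d17:-→d18:-→d19:-→d20:-→d21:-→d22:-→d23:-→d24:H5→d25:H5  best=H5
  - 248.180.64.0/20 clear@20
  + 25.60.90.80/28 (H5) depth=28
  ? 25.60.90.1  path d0:H2→d1:-→d2:-→d3:-→d4:-→d5:-→d6:-→d7:-→d8:-→d9:-→d10:-→d11:-→d12:-→d13:-→d14:-→d15:-→d16:-→d17:-→d18:-→d19:-→d20:-→d21:-→d22:-→d23:-→d24:H5→d25:H5  best=H5
  ? 231.156.255.163  path d0:H2→d1:-→d2:-→d3:-→d4:-→d5:-→d6:-→d7:-→d8:-→d9:-→d10:-→d11:-→d12:-→d13:-→d14:-→d15:-→d16:-→d17:-→d18:-→d19:-→d20:-→d21:-→d22:-→d23:-→d24:-→d25:-→d26:-→d27:-→d28:-→d29:-→d30:-→d31:-→d32:H4  best=H4
  - 25.60.90.80/28 clear@28
  - 25.60.90.0/24 clear@24
  ? 25.60.90.14  path d0:H2→d1:-→d2:-→d3:-→d4:-→d5:-→d6:-→d7:-→d8:-→d9:-→d10:-→d11:-→d12:-→d13:-→d14:-→d15:-→d16:-→d17:-→d18:-→d19:-→d20:-→d21:-→d22:-→d23:-→d24:-→d25:H5  best=H5
  ? 185.189.0.0  path d0:H2→d1:-→d2:-→d3:-→d4:-→d5:-→d6:-→d7:-→d8:-→d9:-→d10:-→d11:-→d12:-→d13:-→d14:-→d15:-→d16:-→d17:-→d18:-→d19:-→d20:H3→d21:-  best=H3
  + 25.0.0.0/9 (H2) depth=9
  ? 185.189.0.165  path d0:H2→d1:-→d2:-→d3:-→d4:-→d5:-→d6:-→d7:-→d8:-→d9:-→d10:-→d11:-→d12:-→d13:-→d14:-→d15:-→d16:-→d17:-→d18:-→d19:-→d20:H3→d21:-  best=H3

== LOOKUPS ==
["H4","H3","H4","H5","H5","H4","H5","H3","H3"]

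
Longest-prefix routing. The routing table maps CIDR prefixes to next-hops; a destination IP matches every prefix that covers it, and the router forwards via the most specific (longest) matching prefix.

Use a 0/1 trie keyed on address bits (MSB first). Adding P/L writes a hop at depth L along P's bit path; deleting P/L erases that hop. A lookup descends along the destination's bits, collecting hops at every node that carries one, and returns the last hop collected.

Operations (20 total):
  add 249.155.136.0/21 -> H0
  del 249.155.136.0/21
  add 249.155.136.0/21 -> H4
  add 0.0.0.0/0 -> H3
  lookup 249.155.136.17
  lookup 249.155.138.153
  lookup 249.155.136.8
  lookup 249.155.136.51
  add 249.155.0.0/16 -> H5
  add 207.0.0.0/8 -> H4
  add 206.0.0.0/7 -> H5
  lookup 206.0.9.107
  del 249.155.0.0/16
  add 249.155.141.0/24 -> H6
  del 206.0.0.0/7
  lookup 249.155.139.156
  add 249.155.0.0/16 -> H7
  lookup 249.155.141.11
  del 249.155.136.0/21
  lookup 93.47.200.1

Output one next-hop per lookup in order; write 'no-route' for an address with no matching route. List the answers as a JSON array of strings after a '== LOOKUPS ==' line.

Process each operation:
  add 249.155.136.0/21 -> H0 at depth 21
  - 249.155.136.0/21 clear@21
  add 249.155.136.0/21 -> H4 at depth 21
  add 0.0.0.0/0 -> H3 at depth 0
  ? 249.155.136.17  path d0:H3→d1:-→d2:-→d3:-→d4:-→d5:-→d6:-→d7:-→d8:-→d9:-→d10:-→d11:-→d12:-→d13:-→d14:-→d15:-→d16:-→d17:-→d18:-→d19:-→d20:-→d21:H4  best=H4
  ? 249.155.138.153  path d0:H3→d1:-→d2:-→d3:-→d4:-→d5:-→d6:-→d7:-→d8:-→d9:-→d10:-→d11:-→d12:-→d13:-→d14:-→d15:-→d16:-→d17:-→d18:-→d19:-→d20:-→d21:H4  best=H4
  ? 249.155.136.8  path d0:H3→d1:-→d2:-→d3:-→d4:-→d5:-→d6:-→d7:-→d8:-→d9:-→d10:-→d11:-→d12:-→d13:-→d14:-→d15:-→d16:-→d17:-→d18:-→d19:-→d20:-→d21:H4  best=H4
  ? 249.155.136.51  path d0:H3→d1:-→d2:-→d3:-→d4:-→d5:-→d6:-→d7:-→d8:-→d9:-→d10:-→d11:-→d12:-→d13:-→d14:-→d15:-→d16:-→d17:-→d18:-→d19:-→d20:-→d21:H4  best=H4
  add 249.155.0.0/16 -> H5 at depth 16
  add 207.0.0.0/8 -> H4 at depth 8
  add 206.0.0.0/7 -> H5 at depth 7
  ? 206.0.9.107  path d0:H3→d1:-→d2:-→d3:-→d4:-→d5:-→d6:-→d7:H5  best=H5
  - 249.155.0.0/16 clear@16
  add 249.155.141.0/24 -> H6 at depth 24
  - 206.0.0.0/7 clear@7
  ? 249.155.139.156  path d0:H3→d1:-→d2:-→d3:-→d4:-→d5:-→d6:-→d7:-→d8:-→d9:-→d10:-→d11:-→d12:-→d13:-→d14:-→d15:-→d16:-→d17:-→d18:-→d19:-→d20:-→d21:H4  best=H4
  add 249.155.0.0/16 -> H7 at depth 16
  ? 249.155.141.11  path d0:H3→d1:-→d2:-→d3:-→d4:-→d5:-→d6:-→d7:-→d8:-→d9:-→d10:-→d11:-→d12:-→d13:-→d14:-→d15:-→d16:H7→d17:-→d18:-→d19:-→d20:-→d21:H4→d22:-→d23:-→d24:H6  best=H6
  - 249.155.136.0/21 clear@21
  ? 93.47.200.1  path d0:H3  best=H3

== LOOKUPS ==
["H4","H4","H4","H4","H5","H4","H6","H3"]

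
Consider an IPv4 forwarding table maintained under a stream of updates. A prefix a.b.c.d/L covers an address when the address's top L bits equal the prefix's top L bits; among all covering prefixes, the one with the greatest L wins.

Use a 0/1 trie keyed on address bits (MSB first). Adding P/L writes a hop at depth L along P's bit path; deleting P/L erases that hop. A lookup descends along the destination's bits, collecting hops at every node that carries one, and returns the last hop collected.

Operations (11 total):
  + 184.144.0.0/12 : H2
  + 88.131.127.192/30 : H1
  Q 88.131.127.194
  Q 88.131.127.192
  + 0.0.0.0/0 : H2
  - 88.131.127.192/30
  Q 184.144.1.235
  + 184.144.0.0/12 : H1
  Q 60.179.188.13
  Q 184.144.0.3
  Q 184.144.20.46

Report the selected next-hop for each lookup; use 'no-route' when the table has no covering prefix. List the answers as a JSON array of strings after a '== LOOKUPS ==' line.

Process each operation:
  add 184.144.0.0/12 -> H2 at depth 12
  add 88.131.127.192/30 -> H1 at depth 30
  ? 88.131.127.194  path d0:-→d1:-→d2:-→d3:-→d4:-→d5:-→d6:-→d7:-→d8:-→d9:-→d10:-→d11:-→d12:-→d13:-→d14:-→d15:-→d16:-→d17:-→d18:-→d19:-→d20:-→d21:-→d22:-→d23:-→d24:-→d25:-→d26:-→d27:-→d28:-→d29:-→d30:H1  best=H1
  ? 88.131.127.192  path d0:-→d1:-→d2:-→d3:-→d4:-→d5:-→d6:-→d7:-→d8:-→d9:-→d10:-→d11:-→d12:-→d13:-→d14:-→d15:-→d16:-→d17:-→d18:-→d19:-→d20:-→d21:-→d22:-→d23:-→d24:-→d25:-→d26:-→d27:-→d28:-→d29:-→d30:H1  best=H1
  add 0.0.0.0/0 -> H2 at depth 0
  del 88.131.127.192/30 (clear depth 30)
  ? 184.144.1.235  path d0:H2→d1:-→d2:-→d3:-→d4:-→d5:-→d6:-→d7:-→d8:-→d9:-→d10:-→d11:-→d12:H2  best=H2
  add 184.144.0.0/12 -> H1 at depth 12
  ? 60.179.188.13  path d0:H2→d1:-  best=H2
  ? 184.144.0.3  path d0:H2→d1:-→d2:-→d3:-→d4:-→d5:-→d6:-→d7:-→d8:-→d9:-→d10:-→d11:-→d12:H1  best=H1
  ? 184.144.20.46  path d0:H2→d1:-→d2:-→d3:-→d4:-→d5:-→d6:-→d7:-→d8:-→d9:-→d10:-→d11:-→d12:H1  best=H1

== LOOKUPS ==
["H1","H1","H2","H2","H1","H1"]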